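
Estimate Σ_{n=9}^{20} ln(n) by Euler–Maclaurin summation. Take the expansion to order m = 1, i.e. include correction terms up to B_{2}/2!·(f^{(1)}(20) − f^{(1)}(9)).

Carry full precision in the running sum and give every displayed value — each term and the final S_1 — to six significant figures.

S_1 ≈ 31.7310

The integral term ∫_9^20 ln(x) dx = 29.1396.
Endpoint term: (f(9) + f(20))/2 = (2.19722 + 2.99573)/2 = 2.59648.
Integral + boundary = 31.7361.
Correction k=1: B_{2}/2! · (f^{(1)}(20) − f^{(1)}(9)) = 1/12 · (0.0500000 − 0.111111) = -0.00509259.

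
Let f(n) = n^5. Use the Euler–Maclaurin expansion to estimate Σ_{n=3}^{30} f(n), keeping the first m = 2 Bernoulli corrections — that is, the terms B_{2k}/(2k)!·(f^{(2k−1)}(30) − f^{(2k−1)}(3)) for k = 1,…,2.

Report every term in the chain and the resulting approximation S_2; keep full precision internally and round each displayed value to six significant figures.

The integral term ∫_3^30 x^5 dx = 1.21500e+08.
Endpoint term: (f(3) + f(30))/2 = (243.000 + 2.43000e+07)/2 = 1.21501e+07.
Integral + boundary = 1.33650e+08.
k=1: B_{2}/(2)! × [f^{(1)}(30) − f^{(1)}(3)] = 1/12 × (4.05000e+06 − 405.000) = 337466.
Running total after k=1: 1.33987e+08.
k=2: B_{4}/(4)! × [f^{(3)}(30) − f^{(3)}(3)] = −1/720 × (54000.0 − 540.000) = -74.2500.

S_2 ≈ 1.33987e+08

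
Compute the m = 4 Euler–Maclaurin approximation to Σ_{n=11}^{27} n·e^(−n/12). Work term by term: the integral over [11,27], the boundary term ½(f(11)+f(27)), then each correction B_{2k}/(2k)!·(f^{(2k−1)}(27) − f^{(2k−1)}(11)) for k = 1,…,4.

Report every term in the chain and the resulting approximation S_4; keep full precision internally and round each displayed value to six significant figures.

S_4 ≈ 64.6400

Integral: ∫_11^27 x·e^(−x/12) dx = 61.0317.
Boundary: ½(f(11) + f(27)) = ½(4.39835 + 2.84578) = 3.62206.
So far: 64.6537.
k=1: B_{2}/(2)! × [f^{(1)}(27) − f^{(1)}(11)] = 1/12 × (-0.131749 − 0.0333208) = -0.0137558.
After k=1: 64.6400.
k=2: B_{4}/(4)! × [f^{(3)}(27) − f^{(3)}(11)] = −1/720 × (0.000548954 − 0.00578486) = 7.27209e-06.
After k=2: 64.6400.
k=3: B_{6}/(6)! × [f^{(5)}(27) − f^{(5)}(11)] = 1/30240 × (1.39780e-05 − 7.87384e-05) = -2.14155e-09.
After k=3: 64.6400.
k=4: B_{8}/(8)! × [f^{(7)}(27) − f^{(7)}(11)] = −1/1209600 × (1.67665e-07 − 8.14612e-07) = 5.34843e-13.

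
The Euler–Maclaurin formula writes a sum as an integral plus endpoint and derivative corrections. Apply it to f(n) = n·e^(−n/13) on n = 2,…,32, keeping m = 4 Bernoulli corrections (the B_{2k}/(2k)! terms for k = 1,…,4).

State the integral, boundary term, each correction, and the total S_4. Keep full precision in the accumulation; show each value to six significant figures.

Integral: ∫_2^32 x·e^(−x/13) dx = 117.291.
Endpoint term: (f(2) + f(32))/2 = (1.71481 + 2.72972)/2 = 2.22226.
Integral + boundary = 119.513.
Correction k=1: B_{2}/2! · (f^{(1)}(32) − f^{(1)}(2)) = 1/12 · (-0.124675 − 0.725496) = -0.0708475.
Partial sum through k=1: 119.443.
Correction k=2: B_{4}/4! · (f^{(3)}(32) − f^{(3)}(2)) = −1/720 · (0.000271791 − 0.0144397) = 1.96776e-05.
Partial sum through k=2: 119.443.
Correction k=3: B_{6}/6! · (f^{(5)}(32) − f^{(5)}(2)) = 1/30240 · (7.58167e-06 − 0.000145482) = -4.56020e-09.
Partial sum through k=3: 119.443.
Correction k=4: B_{8}/8! · (f^{(7)}(32) − f^{(7)}(2)) = −1/1209600 · (8.02077e-08 − 1.21611e-06) = 9.39071e-13.

S_4 ≈ 119.443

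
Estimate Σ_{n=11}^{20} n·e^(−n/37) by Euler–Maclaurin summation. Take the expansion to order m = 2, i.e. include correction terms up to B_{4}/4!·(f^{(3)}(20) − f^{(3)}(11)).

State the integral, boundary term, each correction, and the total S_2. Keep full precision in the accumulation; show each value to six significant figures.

S_2 ≈ 100.791

∫_11^20 x·e^(−x/37) dx evaluates to 90.9020.
½[f(11) + f(20)] = ½[8.17105 + 11.6487] = 9.90986.
Running total after boundary: 100.812.
Order-1 term: 1/12 · (0.267605 − 0.521984) = -0.0211983.
After k=1: 100.791.
Order-2 term: −1/720 · (0.00104636 − 0.00146649) = 5.83515e-07.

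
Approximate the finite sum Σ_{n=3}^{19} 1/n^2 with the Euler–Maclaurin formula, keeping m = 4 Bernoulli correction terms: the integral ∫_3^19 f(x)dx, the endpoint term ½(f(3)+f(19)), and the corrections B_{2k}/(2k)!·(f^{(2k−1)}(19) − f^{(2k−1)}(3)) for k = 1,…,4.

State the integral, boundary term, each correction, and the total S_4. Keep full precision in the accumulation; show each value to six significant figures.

Integral: ∫_3^19 1/x^2 dx = 0.280702.
Endpoint term: (f(3) + f(19))/2 = (0.111111 + 0.00277008)/2 = 0.0569406.
So far: 0.337642.
Order-1 term: 1/12 · (-0.000291588 − (-0.0740741)) = 0.00614854.
After k=1: 0.343791.
Order-2 term: −1/720 · (-9.69267e-06 − (-0.0987654)) = -0.000137161.
After k=2: 0.343654.
Order-3 term: 1/30240 · (-8.05485e-07 − (-0.329218)) = 1.08868e-05.
After k=3: 0.343665.
Order-4 term: −1/1209600 · (-1.24951e-07 − (-2.04847)) = -1.69351e-06.

S_4 ≈ 0.343663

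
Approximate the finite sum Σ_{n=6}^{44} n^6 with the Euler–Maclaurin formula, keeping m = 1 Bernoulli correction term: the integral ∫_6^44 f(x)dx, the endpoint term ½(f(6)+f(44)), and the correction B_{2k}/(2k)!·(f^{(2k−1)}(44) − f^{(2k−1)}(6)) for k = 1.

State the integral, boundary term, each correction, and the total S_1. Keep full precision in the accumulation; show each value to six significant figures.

S_1 ≈ 4.93217e+10

Integral: ∫_6^44 x^6 dx = 4.56111e+10.
Boundary: ½(f(6) + f(44)) = ½(46656.0 + 7.25631e+09) = 3.62818e+09.
So far: 4.92393e+10.
Correction k=1: B_{2}/2! · (f^{(1)}(44) − f^{(1)}(6)) = 1/12 · (9.89497e+08 − 46656.0) = 8.24542e+07.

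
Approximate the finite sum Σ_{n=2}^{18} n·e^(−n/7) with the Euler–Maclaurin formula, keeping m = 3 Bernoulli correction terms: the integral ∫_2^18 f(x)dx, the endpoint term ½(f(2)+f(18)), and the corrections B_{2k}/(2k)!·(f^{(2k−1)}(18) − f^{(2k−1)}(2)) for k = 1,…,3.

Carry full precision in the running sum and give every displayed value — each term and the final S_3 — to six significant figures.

The integral term ∫_2^18 x·e^(−x/7) dx = 33.9685.
Endpoint term: (f(2) + f(18))/2 = (1.50295 + 1.37567)/2 = 1.43931.
So far: 35.4078.
Order-1 term: 1/12 · (-0.120098 − 0.536769) = -0.0547390.
After k=1: 35.3530.
Order-2 term: −1/720 · (0.000668451 − 0.0416270) = 5.68869e-05.
After k=2: 35.3531.
Order-3 term: 1/30240 · (7.73039e-05 − 0.00147550) = -4.62367e-08.

S_3 ≈ 35.3531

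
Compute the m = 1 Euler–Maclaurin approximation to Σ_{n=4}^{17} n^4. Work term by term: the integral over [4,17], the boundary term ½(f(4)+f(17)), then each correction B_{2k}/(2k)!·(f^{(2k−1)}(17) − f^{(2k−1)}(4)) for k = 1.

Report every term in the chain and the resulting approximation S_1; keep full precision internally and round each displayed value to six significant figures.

The integral term ∫_4^17 x^4 dx = 283767.
Boundary: ½(f(4) + f(17)) = ½(256.000 + 83521.0) = 41888.5.
Integral + boundary = 325655.
Correction k=1: B_{2}/2! · (f^{(1)}(17) − f^{(1)}(4)) = 1/12 · (19652.0 − 256.000) = 1616.33.

S_1 ≈ 327271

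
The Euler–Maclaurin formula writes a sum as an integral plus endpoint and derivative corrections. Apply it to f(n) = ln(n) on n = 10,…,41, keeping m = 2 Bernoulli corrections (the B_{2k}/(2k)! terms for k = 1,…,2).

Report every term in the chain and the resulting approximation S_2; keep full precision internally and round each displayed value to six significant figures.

S_2 ≈ 101.232

∫_10^41 ln(x) dx evaluates to 98.2306.
Endpoint term: (f(10) + f(41))/2 = (2.30259 + 3.71357)/2 = 3.00808.
So far: 101.239.
Correction k=1: B_{2}/2! · (f^{(1)}(41) − f^{(1)}(10)) = 1/12 · (0.0243902 − 0.100000) = -0.00630081.
Running total after k=1: 101.232.
Correction k=2: B_{4}/4! · (f^{(3)}(41) − f^{(3)}(10)) = −1/720 · (2.90187e-05 − 0.00200000) = 2.73747e-06.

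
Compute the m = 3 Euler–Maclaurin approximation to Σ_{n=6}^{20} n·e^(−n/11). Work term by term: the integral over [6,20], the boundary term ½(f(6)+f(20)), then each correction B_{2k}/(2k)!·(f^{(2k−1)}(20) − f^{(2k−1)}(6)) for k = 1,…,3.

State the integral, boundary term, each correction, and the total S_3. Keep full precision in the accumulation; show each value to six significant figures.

S_3 ≈ 56.3587

Integral: ∫_6^20 x·e^(−x/11) dx = 53.0298.
Boundary: ½(f(6) + f(20)) = ½(3.47747 + 3.24641) = 3.36194.
So far: 56.3918.
k=1: B_{2}/(2)! × [f^{(1)}(20) − f^{(1)}(6)] = 1/12 × (-0.132808 − 0.263445) = -0.0330210.
Running total after k=1: 56.3587.
k=2: B_{4}/(4)! × [f^{(3)}(20) − f^{(3)}(6)] = −1/720 × (0.00158540 − 0.0117570) = 1.41273e-05.
Running total after k=2: 56.3587.
k=3: B_{6}/(6)! × [f^{(5)}(20) − f^{(5)}(6)] = 1/30240 × (3.52759e-05 − 0.000176338) = -4.66474e-09.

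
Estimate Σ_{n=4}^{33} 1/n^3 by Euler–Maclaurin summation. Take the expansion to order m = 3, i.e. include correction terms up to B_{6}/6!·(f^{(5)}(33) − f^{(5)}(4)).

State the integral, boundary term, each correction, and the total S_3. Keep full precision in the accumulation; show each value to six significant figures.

S_3 ≈ 0.0395746

∫_4^33 1/x^3 dx evaluates to 0.0307909.
½[f(4) + f(33)] = ½[0.0156250 + 2.78265e-05] = 0.00782641.
Integral + boundary = 0.0386173.
Correction k=1: B_{2}/2! · (f^{(1)}(33) − f^{(1)}(4)) = 1/12 · (-2.52968e-06 − (-0.0117188)) = 0.000976352.
Running total after k=1: 0.0395936.
Correction k=2: B_{4}/4! · (f^{(3)}(33) − f^{(3)}(4)) = −1/720 · (-4.64588e-08 − (-0.0146484)) = -2.03450e-05.
Running total after k=2: 0.0395733.
Correction k=3: B_{6}/6! · (f^{(5)}(33) − f^{(5)}(4)) = 1/30240 · (-1.79180e-09 − (-0.0384521)) = 1.27157e-06.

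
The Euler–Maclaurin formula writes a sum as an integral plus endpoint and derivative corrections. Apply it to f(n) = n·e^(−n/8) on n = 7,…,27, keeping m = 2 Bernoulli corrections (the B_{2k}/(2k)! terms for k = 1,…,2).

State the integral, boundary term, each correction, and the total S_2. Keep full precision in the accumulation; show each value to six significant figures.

S_2 ≈ 42.3522

Integral: ∫_7^27 x·e^(−x/8) dx = 40.4424.
Boundary: ½(f(7) + f(27)) = ½(2.91803 + 0.923889) = 1.92096.
Running total after boundary: 42.3633.
Order-1 term: 1/12 · (-0.0812680 − 0.0521078) = -0.0111146.
Running total after k=1: 42.3522.
Order-2 term: −1/720 · (-0.000200497 − 0.0138411) = 1.95022e-05.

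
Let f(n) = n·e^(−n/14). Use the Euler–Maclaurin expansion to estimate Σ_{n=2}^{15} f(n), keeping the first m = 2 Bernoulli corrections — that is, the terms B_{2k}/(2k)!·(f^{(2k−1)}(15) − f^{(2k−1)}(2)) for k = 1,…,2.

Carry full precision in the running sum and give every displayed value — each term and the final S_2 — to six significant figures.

S_2 ≈ 58.4898

The integral term ∫_2^15 x·e^(−x/14) dx = 55.1180.
Endpoint term: (f(2) + f(15))/2 = (1.73376 + 5.13778)/2 = 3.43577.
Integral + boundary = 58.5538.
Order-1 term: 1/12 · (-0.0244656 − 0.743038) = -0.0639587.
Running total after k=1: 58.4898.
Order-2 term: −1/720 · (0.00337027 − 0.0126367) = 1.28701e-05.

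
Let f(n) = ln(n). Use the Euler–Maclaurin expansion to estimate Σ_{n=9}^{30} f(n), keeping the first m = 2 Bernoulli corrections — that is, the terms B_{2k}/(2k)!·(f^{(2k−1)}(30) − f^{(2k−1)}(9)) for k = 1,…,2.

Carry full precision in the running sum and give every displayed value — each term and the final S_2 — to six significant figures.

The integral term ∫_9^30 ln(x) dx = 61.2609.
Boundary: ½(f(9) + f(30)) = ½(2.19722 + 3.40120) = 2.79921.
Integral + boundary = 64.0601.
Correction k=1: B_{2}/2! · (f^{(1)}(30) − f^{(1)}(9)) = 1/12 · (0.0333333 − 0.111111) = -0.00648148.
Running total after k=1: 64.0536.
Correction k=2: B_{4}/4! · (f^{(3)}(30) − f^{(3)}(9)) = −1/720 · (7.40741e-05 − 0.00274348) = 3.70751e-06.

S_2 ≈ 64.0536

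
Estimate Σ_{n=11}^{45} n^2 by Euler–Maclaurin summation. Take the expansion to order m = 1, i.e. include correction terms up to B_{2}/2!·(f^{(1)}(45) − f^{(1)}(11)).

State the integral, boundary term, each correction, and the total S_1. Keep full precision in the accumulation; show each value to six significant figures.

S_1 ≈ 31010.0

∫_11^45 x^2 dx evaluates to 29931.3.
Endpoint term: (f(11) + f(45))/2 = (121.000 + 2025.00)/2 = 1073.00.
Running total after boundary: 31004.3.
Correction k=1: B_{2}/2! · (f^{(1)}(45) − f^{(1)}(11)) = 1/12 · (90.0000 − 22.0000) = 5.66667.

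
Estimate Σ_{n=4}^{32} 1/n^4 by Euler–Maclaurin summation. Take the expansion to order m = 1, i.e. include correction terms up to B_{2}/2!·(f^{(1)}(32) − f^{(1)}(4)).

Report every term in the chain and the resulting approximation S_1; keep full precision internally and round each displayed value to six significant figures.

S_1 ≈ 0.00747727

∫_4^32 1/x^4 dx evaluates to 0.00519816.
Boundary: ½(f(4) + f(32)) = ½(0.00390625 + 9.53674e-07) = 0.00195360.
Running total after boundary: 0.00715176.
Order-1 term: 1/12 · (-1.19209e-07 − (-0.00390625)) = 0.000325511.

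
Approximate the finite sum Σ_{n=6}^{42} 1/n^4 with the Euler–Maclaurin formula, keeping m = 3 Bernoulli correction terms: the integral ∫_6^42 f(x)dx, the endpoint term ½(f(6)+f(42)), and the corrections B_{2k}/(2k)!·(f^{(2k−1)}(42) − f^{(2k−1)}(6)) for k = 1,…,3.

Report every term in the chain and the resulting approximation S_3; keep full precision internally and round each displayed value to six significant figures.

The integral term ∫_6^42 1/x^4 dx = 0.00153871.
Boundary: ½(f(6) + f(42)) = ½(0.000771605 + 3.21368e-07) = 0.000385963.
So far: 0.00192467.
Correction k=1: B_{2}/2! · (f^{(1)}(42) − f^{(1)}(6)) = 1/12 · (-3.06065e-08 − (-0.000514403)) = 4.28644e-05.
Partial sum through k=1: 0.00196754.
Correction k=2: B_{4}/4! · (f^{(3)}(42) − f^{(3)}(6)) = −1/720 · (-5.20519e-10 − (-0.000428669)) = -5.95373e-07.
Partial sum through k=2: 0.00196694.
Correction k=3: B_{6}/6! · (f^{(5)}(42) − f^{(5)}(6)) = 1/30240 · (-1.65244e-11 − (-0.000666819)) = 2.20509e-08.

S_3 ≈ 0.00196696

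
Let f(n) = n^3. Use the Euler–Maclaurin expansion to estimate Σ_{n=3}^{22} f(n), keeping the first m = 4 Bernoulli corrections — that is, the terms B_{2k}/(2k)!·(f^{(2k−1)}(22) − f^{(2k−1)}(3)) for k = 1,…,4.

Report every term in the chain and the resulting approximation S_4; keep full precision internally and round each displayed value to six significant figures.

∫_3^22 x^3 dx evaluates to 58543.8.
½[f(3) + f(22)] = ½[27.0000 + 10648.0] = 5337.50.
So far: 63881.2.
Order-1 term: 1/12 · (1452.00 − 27.0000) = 118.750.
Partial sum through k=1: 64000.0.
Order-2 term: −1/720 · (6.00000 − 6.00000) = 0.00000.
Partial sum through k=2: 64000.0.
Order-3 term: 1/30240 · (0.00000 − 0.00000) = 0.00000.
Partial sum through k=3: 64000.0.
Order-4 term: −1/1209600 · (0.00000 − 0.00000) = 0.00000.

S_4 ≈ 64000.0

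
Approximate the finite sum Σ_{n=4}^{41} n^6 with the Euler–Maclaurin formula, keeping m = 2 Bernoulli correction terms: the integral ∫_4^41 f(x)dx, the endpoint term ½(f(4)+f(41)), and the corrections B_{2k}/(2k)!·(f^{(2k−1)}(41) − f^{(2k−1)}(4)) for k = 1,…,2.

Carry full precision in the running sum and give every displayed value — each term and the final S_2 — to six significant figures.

S_2 ≈ 3.02550e+10

∫_4^41 x^6 dx evaluates to 2.78220e+10.
Boundary: ½(f(4) + f(41)) = ½(4096.00 + 4.75010e+09) = 2.37505e+09.
Integral + boundary = 3.01971e+10.
Order-1 term: 1/12 · (6.95137e+08 − 6144.00) = 5.79276e+07.
After k=1: 3.02550e+10.
Order-2 term: −1/720 · (8.27052e+06 − 7680.00) = -11476.2.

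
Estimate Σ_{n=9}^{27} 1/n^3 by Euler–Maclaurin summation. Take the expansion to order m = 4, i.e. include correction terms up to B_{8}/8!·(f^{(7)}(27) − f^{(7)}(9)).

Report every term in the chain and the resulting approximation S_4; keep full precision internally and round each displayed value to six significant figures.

S_4 ≈ 0.00623572

∫_9^27 1/x^3 dx evaluates to 0.00548697.
½[f(9) + f(27)] = ½[0.00137174 + 5.08053e-05] = 0.000711274.
Integral + boundary = 0.00619824.
Order-1 term: 1/12 · (-5.64503e-06 − (-0.000457247)) = 3.76335e-05.
Running total after k=1: 0.00623588.
Order-2 term: −1/720 · (-1.54870e-07 − (-0.000112901)) = -1.56591e-07.
Running total after k=2: 0.00623572.
Order-3 term: 1/30240 · (-8.92258e-09 − (-5.85410e-05)) = 1.93559e-09.
Running total after k=3: 0.00623572.
Order-4 term: −1/1209600 · (-8.81242e-10 − (-5.20365e-05)) = -4.30189e-11.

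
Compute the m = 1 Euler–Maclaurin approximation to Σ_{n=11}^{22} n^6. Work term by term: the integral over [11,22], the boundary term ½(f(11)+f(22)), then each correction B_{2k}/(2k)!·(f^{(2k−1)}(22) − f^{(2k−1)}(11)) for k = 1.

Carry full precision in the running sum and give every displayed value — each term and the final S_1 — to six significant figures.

S_1 ≈ 4.13625e+08

∫_11^22 x^6 dx evaluates to 3.53553e+08.
½[f(11) + f(22)] = ½[1.77156e+06 + 1.13380e+08] = 5.75757e+07.
So far: 4.11129e+08.
Order-1 term: 1/12 · (3.09218e+07 − 966306) = 2.49629e+06.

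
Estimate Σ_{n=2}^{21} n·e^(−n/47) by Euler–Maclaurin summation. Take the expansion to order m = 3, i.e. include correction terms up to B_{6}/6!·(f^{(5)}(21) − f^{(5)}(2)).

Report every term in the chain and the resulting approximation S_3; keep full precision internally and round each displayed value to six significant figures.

S_3 ≈ 170.310

∫_2^21 x·e^(−x/47) dx evaluates to 162.682.
Boundary: ½(f(2) + f(21)) = ½(1.91668 + 13.4330) = 7.67484.
Integral + boundary = 170.357.
k=1: B_{2}/(2)! × [f^{(1)}(21) − f^{(1)}(2)] = 1/12 × (0.353858 − 0.917559) = -0.0469751.
Running total after k=1: 170.310.
k=2: B_{4}/(4)! × [f^{(3)}(21) − f^{(3)}(2)] = −1/720 × (0.000739335 − 0.00128304) = 7.55148e-07.
Running total after k=2: 170.310.
k=3: B_{6}/(6)! × [f^{(5)}(21) − f^{(5)}(2)] = 1/30240 × (5.96868e-07 − 9.73612e-07) = -1.24585e-11.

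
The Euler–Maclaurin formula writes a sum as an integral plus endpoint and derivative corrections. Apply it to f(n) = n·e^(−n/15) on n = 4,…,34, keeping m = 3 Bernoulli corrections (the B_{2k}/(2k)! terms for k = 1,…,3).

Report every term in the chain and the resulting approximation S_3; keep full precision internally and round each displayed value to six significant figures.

The integral term ∫_4^34 x·e^(−x/15) dx = 142.102.
Boundary: ½(f(4) + f(34)) = ½(3.06371 + 3.52434) = 3.29403.
So far: 145.396.
Order-1 term: 1/12 · (-0.131299 − 0.561681) = -0.0577483.
Running total after k=1: 145.338.
Order-2 term: −1/720 · (0.000337845 − 0.00930461) = 1.24538e-05.
Running total after k=2: 145.338.
Order-3 term: 1/30240 · (5.59663e-06 − 7.16127e-05) = -2.18307e-09.

S_3 ≈ 145.338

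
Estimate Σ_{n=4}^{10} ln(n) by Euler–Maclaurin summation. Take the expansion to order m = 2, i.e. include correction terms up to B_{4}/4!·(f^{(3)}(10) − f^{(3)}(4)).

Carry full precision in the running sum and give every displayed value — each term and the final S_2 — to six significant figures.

S_2 ≈ 13.3127

Integral: ∫_4^10 ln(x) dx = 11.4807.
½[f(4) + f(10)] = ½[1.38629 + 2.30259] = 1.84444.
Running total after boundary: 13.3251.
Correction k=1: B_{2}/2! · (f^{(1)}(10) − f^{(1)}(4)) = 1/12 · (0.100000 − 0.250000) = -0.0125000.
After k=1: 13.3126.
Correction k=2: B_{4}/4! · (f^{(3)}(10) − f^{(3)}(4)) = −1/720 · (0.00200000 − 0.0312500) = 4.06250e-05.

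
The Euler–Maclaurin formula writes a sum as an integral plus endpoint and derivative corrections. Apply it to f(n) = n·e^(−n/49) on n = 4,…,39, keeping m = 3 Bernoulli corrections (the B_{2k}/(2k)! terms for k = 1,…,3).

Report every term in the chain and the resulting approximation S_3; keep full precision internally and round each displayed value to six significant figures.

S_3 ≈ 458.570

Integral: ∫_4^39 x·e^(−x/49) dx = 447.991.
Boundary: ½(f(4) + f(39)) = ½(3.68644 + 17.5955) = 10.6410.
So far: 458.632.
Order-1 term: 1/12 · (0.0920748 − 0.846377) = -0.0628585.
Partial sum through k=1: 458.570.
Order-2 term: −1/720 · (0.000414164 − 0.00112020) = 9.80604e-07.
Partial sum through k=2: 458.570.
Order-3 term: 1/30240 · (3.29021e-07 − 7.86292e-07) = -1.51214e-11.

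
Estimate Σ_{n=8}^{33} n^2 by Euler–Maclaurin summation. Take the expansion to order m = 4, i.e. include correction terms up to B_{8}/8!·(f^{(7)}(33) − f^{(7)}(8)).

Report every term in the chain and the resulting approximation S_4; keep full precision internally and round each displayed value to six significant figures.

Integral: ∫_8^33 x^2 dx = 11808.3.
½[f(8) + f(33)] = ½[64.0000 + 1089.00] = 576.500.
So far: 12384.8.
Order-1 term: 1/12 · (66.0000 − 16.0000) = 4.16667.
Partial sum through k=1: 12389.0.
Order-2 term: −1/720 · (0.00000 − 0.00000) = 0.00000.
Partial sum through k=2: 12389.0.
Order-3 term: 1/30240 · (0.00000 − 0.00000) = 0.00000.
Partial sum through k=3: 12389.0.
Order-4 term: −1/1209600 · (0.00000 − 0.00000) = 0.00000.

S_4 ≈ 12389.0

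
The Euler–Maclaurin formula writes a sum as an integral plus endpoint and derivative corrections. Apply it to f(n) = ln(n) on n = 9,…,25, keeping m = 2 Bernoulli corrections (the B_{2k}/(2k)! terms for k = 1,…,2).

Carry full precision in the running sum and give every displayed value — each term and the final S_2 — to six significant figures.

∫_9^25 ln(x) dx evaluates to 44.6969.
Boundary: ½(f(9) + f(25)) = ½(2.19722 + 3.21888) = 2.70805.
Integral + boundary = 47.4049.
Order-1 term: 1/12 · (0.0400000 − 0.111111) = -0.00592593.
After k=1: 47.3990.
Order-2 term: −1/720 · (0.000128000 − 0.00274348) = 3.63262e-06.

S_2 ≈ 47.3990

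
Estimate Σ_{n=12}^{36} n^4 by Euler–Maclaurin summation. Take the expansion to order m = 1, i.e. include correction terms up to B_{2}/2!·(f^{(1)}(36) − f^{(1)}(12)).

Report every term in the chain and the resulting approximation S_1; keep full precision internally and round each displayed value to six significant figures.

Integral: ∫_12^36 x^4 dx = 1.20435e+07.
Endpoint term: (f(12) + f(36))/2 = (20736.0 + 1.67962e+06)/2 = 850176.
Running total after boundary: 1.28936e+07.
k=1: B_{2}/(2)! × [f^{(1)}(36) − f^{(1)}(12)] = 1/12 × (186624 − 6912.00) = 14976.0.

S_1 ≈ 1.29086e+07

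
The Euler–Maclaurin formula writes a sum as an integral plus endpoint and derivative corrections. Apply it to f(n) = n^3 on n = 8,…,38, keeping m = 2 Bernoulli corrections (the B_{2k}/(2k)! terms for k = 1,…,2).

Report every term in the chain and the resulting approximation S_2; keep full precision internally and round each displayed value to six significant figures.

S_2 ≈ 548297

Integral: ∫_8^38 x^3 dx = 520260.
Endpoint term: (f(8) + f(38))/2 = (512.000 + 54872.0)/2 = 27692.0.
Running total after boundary: 547952.
Order-1 term: 1/12 · (4332.00 − 192.000) = 345.000.
Partial sum through k=1: 548297.
Order-2 term: −1/720 · (6.00000 − 6.00000) = 0.00000.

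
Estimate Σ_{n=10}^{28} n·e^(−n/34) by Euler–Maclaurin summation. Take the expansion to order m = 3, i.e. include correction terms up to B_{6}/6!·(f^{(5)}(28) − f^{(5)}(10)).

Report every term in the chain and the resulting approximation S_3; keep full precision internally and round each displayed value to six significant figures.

Integral: ∫_10^28 x·e^(−x/34) dx = 189.644.
½[f(10) + f(28)] = ½[7.45189 + 12.2886] = 9.87026.
So far: 199.514.
Correction k=1: B_{2}/2! · (f^{(1)}(28) − f^{(1)}(10)) = 1/12 · (0.0774494 − 0.526016) = -0.0373805.
Running total after k=1: 199.476.
Correction k=2: B_{4}/4! · (f^{(3)}(28) − f^{(3)}(10)) = −1/720 · (0.000826306 − 0.00174428) = 1.27497e-06.
Running total after k=2: 199.476.
Correction k=3: B_{6}/6! · (f^{(5)}(28) − f^{(5)}(10)) = 1/30240 · (1.37164e-06 − 2.62417e-06) = -4.14197e-11.

S_3 ≈ 199.476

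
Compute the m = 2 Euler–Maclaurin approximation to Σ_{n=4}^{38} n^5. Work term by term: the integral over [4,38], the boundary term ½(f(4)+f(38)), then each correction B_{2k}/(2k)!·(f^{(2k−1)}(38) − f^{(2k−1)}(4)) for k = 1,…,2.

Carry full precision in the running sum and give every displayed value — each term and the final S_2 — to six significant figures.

∫_4^38 x^5 dx evaluates to 5.01822e+08.
Boundary: ½(f(4) + f(38)) = ½(1024.00 + 7.92352e+07) = 3.96181e+07.
So far: 5.41440e+08.
Correction k=1: B_{2}/2! · (f^{(1)}(38) − f^{(1)}(4)) = 1/12 · (1.04257e+07 − 1280.00) = 868700.
After k=1: 5.42309e+08.
Correction k=2: B_{4}/4! · (f^{(3)}(38) − f^{(3)}(4)) = −1/720 · (86640.0 − 960.000) = -119.000.

S_2 ≈ 5.42309e+08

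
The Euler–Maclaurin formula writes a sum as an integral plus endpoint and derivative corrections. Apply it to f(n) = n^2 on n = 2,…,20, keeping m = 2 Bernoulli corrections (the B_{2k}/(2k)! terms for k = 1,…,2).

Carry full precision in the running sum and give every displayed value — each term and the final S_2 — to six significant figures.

S_2 ≈ 2869.00

∫_2^20 x^2 dx evaluates to 2664.00.
Endpoint term: (f(2) + f(20))/2 = (4.00000 + 400.000)/2 = 202.000.
Integral + boundary = 2866.00.
k=1: B_{2}/(2)! × [f^{(1)}(20) − f^{(1)}(2)] = 1/12 × (40.0000 − 4.00000) = 3.00000.
Running total after k=1: 2869.00.
k=2: B_{4}/(4)! × [f^{(3)}(20) − f^{(3)}(2)] = −1/720 × (0.00000 − 0.00000) = 0.00000.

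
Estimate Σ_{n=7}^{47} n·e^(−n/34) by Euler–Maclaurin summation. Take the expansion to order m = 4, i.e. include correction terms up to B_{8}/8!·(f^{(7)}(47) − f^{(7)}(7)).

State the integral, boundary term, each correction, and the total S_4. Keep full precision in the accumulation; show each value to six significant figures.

S_4 ≈ 452.083

∫_7^47 x·e^(−x/34) dx evaluates to 443.398.
Boundary: ½(f(7) + f(47)) = ½(5.69750 + 11.7964) = 8.74695.
So far: 452.145.
k=1: B_{2}/(2)! × [f^{(1)}(47) − f^{(1)}(7)] = 1/12 × (-0.0959657 − 0.646355) = -0.0618601.
Partial sum through k=1: 452.083.
k=2: B_{4}/(4)! × [f^{(3)}(47) − f^{(3)}(7)] = −1/720 × (0.000351219 − 0.00196731) = 2.24457e-06.
Partial sum through k=2: 452.083.
k=3: B_{6}/(6)! × [f^{(5)}(47) − f^{(5)}(7)] = 1/30240 × (6.79457e-07 − 2.91998e-06) = -7.40913e-11.
Partial sum through k=3: 452.083.
k=4: B_{8}/(8)! × [f^{(7)}(47) − f^{(7)}(7)] = −1/1209600 × (9.12710e-10 − 3.57969e-09) = 2.20485e-15.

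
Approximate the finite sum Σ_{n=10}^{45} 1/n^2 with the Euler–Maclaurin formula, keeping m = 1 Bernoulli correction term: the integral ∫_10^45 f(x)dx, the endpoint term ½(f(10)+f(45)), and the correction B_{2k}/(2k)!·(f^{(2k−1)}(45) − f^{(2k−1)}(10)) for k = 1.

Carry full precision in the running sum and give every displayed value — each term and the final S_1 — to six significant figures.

Integral: ∫_10^45 1/x^2 dx = 0.0777778.
½[f(10) + f(45)] = ½[0.0100000 + 0.000493827] = 0.00524691.
So far: 0.0830247.
k=1: B_{2}/(2)! × [f^{(1)}(45) − f^{(1)}(10)] = 1/12 × (-2.19479e-05 − (-0.00200000)) = 0.000164838.

S_1 ≈ 0.0831895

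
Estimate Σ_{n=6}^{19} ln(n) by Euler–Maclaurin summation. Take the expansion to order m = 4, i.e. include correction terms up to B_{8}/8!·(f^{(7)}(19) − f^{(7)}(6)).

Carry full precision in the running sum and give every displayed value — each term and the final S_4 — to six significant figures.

S_4 ≈ 34.5524

The integral term ∫_6^19 ln(x) dx = 32.1938.
Boundary: ½(f(6) + f(19)) = ½(1.79176 + 2.94444) = 2.36810.
Integral + boundary = 34.5619.
k=1: B_{2}/(2)! × [f^{(1)}(19) − f^{(1)}(6)] = 1/12 × (0.0526316 − 0.166667) = -0.00950292.
Running total after k=1: 34.5524.
k=2: B_{4}/(4)! × [f^{(3)}(19) − f^{(3)}(6)] = −1/720 × (0.000291588 − 0.00925926) = 1.24551e-05.
Running total after k=2: 34.5524.
k=3: B_{6}/(6)! × [f^{(5)}(19) − f^{(5)}(6)] = 1/30240 × (9.69267e-06 − 0.00308642) = -1.01744e-07.
Running total after k=3: 34.5524.
k=4: B_{8}/(8)! × [f^{(7)}(19) − f^{(7)}(6)] = −1/1209600 × (8.05485e-07 − 0.00257202) = 2.12567e-09.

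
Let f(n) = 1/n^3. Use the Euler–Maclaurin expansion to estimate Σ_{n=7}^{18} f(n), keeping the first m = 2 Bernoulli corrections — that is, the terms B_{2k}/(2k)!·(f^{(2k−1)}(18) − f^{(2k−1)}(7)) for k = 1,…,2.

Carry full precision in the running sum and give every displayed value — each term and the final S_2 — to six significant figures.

S_2 ≈ 0.0103054

Integral: ∫_7^18 1/x^3 dx = 0.00866087.
Boundary: ½(f(7) + f(18)) = ½(0.00291545 + 0.000171468) = 0.00154346.
Running total after boundary: 0.0102043.
Order-1 term: 1/12 · (-2.85780e-05 − (-0.00124948)) = 0.000101742.
Partial sum through k=1: 0.0103061.
Order-2 term: −1/720 · (-1.76407e-06 − (-0.000509992)) = -7.05872e-07.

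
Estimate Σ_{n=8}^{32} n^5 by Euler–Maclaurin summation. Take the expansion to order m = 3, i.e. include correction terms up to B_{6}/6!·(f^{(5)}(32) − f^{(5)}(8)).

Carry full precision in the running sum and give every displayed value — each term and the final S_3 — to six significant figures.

S_3 ≈ 1.96142e+08

∫_8^32 x^5 dx evaluates to 1.78913e+08.
Boundary: ½(f(8) + f(32)) = ½(32768.0 + 3.35544e+07) = 1.67936e+07.
Running total after boundary: 1.95707e+08.
k=1: B_{2}/(2)! × [f^{(1)}(32) − f^{(1)}(8)] = 1/12 × (5.24288e+06 − 20480.0) = 435200.
After k=1: 1.96142e+08.
k=2: B_{4}/(4)! × [f^{(3)}(32) − f^{(3)}(8)] = −1/720 × (61440.0 − 3840.00) = -80.0000.
After k=2: 1.96142e+08.
k=3: B_{6}/(6)! × [f^{(5)}(32) − f^{(5)}(8)] = 1/30240 × (120.000 − 120.000) = 0.00000.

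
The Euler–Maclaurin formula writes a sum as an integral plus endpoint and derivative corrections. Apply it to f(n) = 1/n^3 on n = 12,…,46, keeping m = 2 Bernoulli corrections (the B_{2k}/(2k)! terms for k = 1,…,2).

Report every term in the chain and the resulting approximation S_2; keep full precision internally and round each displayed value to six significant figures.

Integral: ∫_12^46 1/x^3 dx = 0.00323593.
Endpoint term: (f(12) + f(46))/2 = (0.000578704 + 1.02737e-05)/2 = 0.000294489.
So far: 0.00353042.
Order-1 term: 1/12 · (-6.70023e-07 − (-0.000144676)) = 1.20005e-05.
Running total after k=1: 0.00354242.
Order-2 term: −1/720 · (-6.33292e-09 − (-2.00939e-05)) = -2.78994e-08.

S_2 ≈ 0.00354239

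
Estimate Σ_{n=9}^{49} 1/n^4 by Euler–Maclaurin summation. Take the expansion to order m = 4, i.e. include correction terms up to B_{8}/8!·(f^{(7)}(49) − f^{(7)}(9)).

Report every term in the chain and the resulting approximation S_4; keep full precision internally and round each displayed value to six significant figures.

S_4 ≈ 0.000536318

∫_9^49 1/x^4 dx evaluates to 0.000454414.
Boundary: ½(f(9) + f(49)) = ½(0.000152416 + 1.73467e-07) = 7.62946e-05.
Running total after boundary: 0.000530709.
k=1: B_{2}/(2)! × [f^{(1)}(49) − f^{(1)}(9)] = 1/12 × (-1.41605e-08 − (-6.77404e-05)) = 5.64385e-06.
Running total after k=1: 0.000536353.
k=2: B_{4}/(4)! × [f^{(3)}(49) − f^{(3)}(9)] = −1/720 × (-1.76933e-10 − (-2.50890e-05)) = -3.48456e-08.
Running total after k=2: 0.000536318.
k=3: B_{6}/(6)! × [f^{(5)}(49) − f^{(5)}(9)] = 1/30240 × (-4.12672e-12 − (-1.73455e-05)) = 5.73594e-10.
Running total after k=3: 0.000536318.
k=4: B_{8}/(8)! × [f^{(7)}(49) − f^{(7)}(9)] = −1/1209600 × (-1.54687e-13 − (-1.92728e-05)) = -1.59332e-11.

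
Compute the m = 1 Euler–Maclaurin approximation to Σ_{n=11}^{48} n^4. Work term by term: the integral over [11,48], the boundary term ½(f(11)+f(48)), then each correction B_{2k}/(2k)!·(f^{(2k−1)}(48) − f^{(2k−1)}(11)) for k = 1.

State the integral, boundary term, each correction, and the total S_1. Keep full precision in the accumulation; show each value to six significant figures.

The integral term ∫_11^48 x^4 dx = 5.09286e+07.
½[f(11) + f(48)] = ½[14641.0 + 5.30842e+06] = 2.66153e+06.
Running total after boundary: 5.35901e+07.
k=1: B_{2}/(2)! × [f^{(1)}(48) − f^{(1)}(11)] = 1/12 × (442368 − 5324.00) = 36420.3.

S_1 ≈ 5.36265e+07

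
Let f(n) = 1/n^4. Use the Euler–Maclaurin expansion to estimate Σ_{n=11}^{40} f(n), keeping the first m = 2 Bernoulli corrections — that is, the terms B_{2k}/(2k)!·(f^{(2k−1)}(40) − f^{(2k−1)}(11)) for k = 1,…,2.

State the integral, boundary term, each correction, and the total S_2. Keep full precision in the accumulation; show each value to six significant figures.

S_2 ≈ 0.000281634

Integral: ∫_11^40 1/x^4 dx = 0.000245230.
Boundary: ½(f(11) + f(40)) = ½(6.83013e-05 + 3.90625e-07) = 3.43460e-05.
Running total after boundary: 0.000279576.
k=1: B_{2}/(2)! × [f^{(1)}(40) − f^{(1)}(11)] = 1/12 × (-3.90625e-08 − (-2.48369e-05)) = 2.06648e-06.
Running total after k=1: 0.000281642.
k=2: B_{4}/(4)! × [f^{(3)}(40) − f^{(3)}(11)] = −1/720 × (-7.32422e-10 − (-6.15790e-06)) = -8.55162e-09.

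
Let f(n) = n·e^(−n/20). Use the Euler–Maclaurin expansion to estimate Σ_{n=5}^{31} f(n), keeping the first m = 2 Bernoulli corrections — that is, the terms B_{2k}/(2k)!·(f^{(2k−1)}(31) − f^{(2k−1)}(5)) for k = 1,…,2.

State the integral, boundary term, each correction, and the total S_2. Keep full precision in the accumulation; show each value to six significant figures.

The integral term ∫_5^31 x·e^(−x/20) dx = 172.907.
½[f(5) + f(31)] = ½[3.89400 + 6.57969] = 5.23685.
So far: 178.144.
Order-1 term: 1/12 · (-0.116736 − 0.584101) = -0.0584031.
Partial sum through k=1: 178.086.
Order-2 term: −1/720 · (0.000769399 − 0.00535426) = 6.36786e-06.

S_2 ≈ 178.086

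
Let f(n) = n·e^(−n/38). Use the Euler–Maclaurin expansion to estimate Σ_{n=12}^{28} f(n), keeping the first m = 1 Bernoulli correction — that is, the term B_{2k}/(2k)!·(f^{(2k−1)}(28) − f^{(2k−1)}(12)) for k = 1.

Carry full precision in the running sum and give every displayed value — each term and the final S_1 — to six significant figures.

∫_12^28 x·e^(−x/38) dx evaluates to 185.118.
½[f(12) + f(28)] = ½[8.75056 + 13.4014] = 11.0760.
Running total after boundary: 196.194.
Order-1 term: 1/12 · (0.125953 − 0.498935) = -0.0310818.

S_1 ≈ 196.163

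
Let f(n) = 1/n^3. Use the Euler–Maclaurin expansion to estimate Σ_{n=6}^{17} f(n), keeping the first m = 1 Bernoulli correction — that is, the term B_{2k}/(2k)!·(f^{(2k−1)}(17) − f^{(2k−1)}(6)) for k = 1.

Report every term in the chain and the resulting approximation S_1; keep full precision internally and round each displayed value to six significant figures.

S_1 ≈ 0.0147653

Integral: ∫_6^17 1/x^3 dx = 0.0121588.
Endpoint term: (f(6) + f(17))/2 = (0.00462963 + 0.000203542)/2 = 0.00241659.
Running total after boundary: 0.0145754.
Order-1 term: 1/12 · (-3.59191e-05 − (-0.00231481)) = 0.000189908.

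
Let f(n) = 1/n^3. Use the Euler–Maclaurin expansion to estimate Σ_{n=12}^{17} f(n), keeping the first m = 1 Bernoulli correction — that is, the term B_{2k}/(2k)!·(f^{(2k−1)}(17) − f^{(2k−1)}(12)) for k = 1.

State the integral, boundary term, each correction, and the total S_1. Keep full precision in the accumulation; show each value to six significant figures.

Integral: ∫_12^17 1/x^3 dx = 0.00174212.
Boundary: ½(f(12) + f(17)) = ½(0.000578704 + 0.000203542) = 0.000391123.
Running total after boundary: 0.00213324.
Correction k=1: B_{2}/2! · (f^{(1)}(17) − f^{(1)}(12)) = 1/12 · (-3.59191e-05 − (-0.000144676)) = 9.06307e-06.

S_1 ≈ 0.00214230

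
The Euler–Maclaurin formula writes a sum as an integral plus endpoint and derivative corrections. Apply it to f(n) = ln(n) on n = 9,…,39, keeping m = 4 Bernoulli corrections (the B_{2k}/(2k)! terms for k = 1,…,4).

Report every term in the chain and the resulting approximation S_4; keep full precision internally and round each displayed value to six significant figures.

S_4 ≈ 96.0272

∫_9^39 ln(x) dx evaluates to 93.1039.
Endpoint term: (f(9) + f(39))/2 = (2.19722 + 3.66356)/2 = 2.93039.
Running total after boundary: 96.0343.
Correction k=1: B_{2}/2! · (f^{(1)}(39) − f^{(1)}(9)) = 1/12 · (0.0256410 − 0.111111) = -0.00712251.
After k=1: 96.0272.
Correction k=2: B_{4}/4! · (f^{(3)}(39) − f^{(3)}(9)) = −1/720 · (3.37160e-05 − 0.00274348) = 3.76357e-06.
After k=2: 96.0272.
Correction k=3: B_{6}/6! · (f^{(5)}(39) − f^{(5)}(9)) = 1/30240 · (2.66004e-07 − 0.000406442) = -1.34317e-08.
After k=3: 96.0272.
Correction k=4: B_{8}/8! · (f^{(7)}(39) − f^{(7)}(9)) = −1/1209600 · (5.24663e-09 − 0.000150534) = 1.24445e-10.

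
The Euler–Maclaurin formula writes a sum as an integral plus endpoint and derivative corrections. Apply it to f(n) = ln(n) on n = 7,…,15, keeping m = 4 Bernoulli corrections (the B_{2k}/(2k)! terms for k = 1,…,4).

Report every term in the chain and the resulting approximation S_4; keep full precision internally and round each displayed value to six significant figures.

Integral: ∫_7^15 ln(x) dx = 18.9994.
Endpoint term: (f(7) + f(15))/2 = (1.94591 + 2.70805)/2 = 2.32698.
So far: 21.3264.
k=1: B_{2}/(2)! × [f^{(1)}(15) − f^{(1)}(7)] = 1/12 × (0.0666667 − 0.142857) = -0.00634921.
After k=1: 21.3200.
k=2: B_{4}/(4)! × [f^{(3)}(15) − f^{(3)}(7)] = −1/720 × (0.000592593 − 0.00583090) = 7.27543e-06.
After k=2: 21.3200.
k=3: B_{6}/(6)! × [f^{(5)}(15) − f^{(5)}(7)] = 1/30240 × (3.16049e-05 − 0.00142798) = -4.61763e-08.
After k=3: 21.3200.
k=4: B_{8}/(8)! × [f^{(7)}(15) − f^{(7)}(7)] = −1/1209600 × (4.21399e-06 − 0.000874271) = 7.19293e-10.

S_4 ≈ 21.3200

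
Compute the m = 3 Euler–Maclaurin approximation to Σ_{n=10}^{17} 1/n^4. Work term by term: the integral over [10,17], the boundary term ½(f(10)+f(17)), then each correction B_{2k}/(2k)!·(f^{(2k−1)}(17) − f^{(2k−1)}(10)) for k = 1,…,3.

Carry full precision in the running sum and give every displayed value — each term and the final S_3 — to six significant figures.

Integral: ∫_10^17 1/x^4 dx = 0.000265486.
Endpoint term: (f(10) + f(17))/2 = (0.000100000 + 1.19730e-05)/2 = 5.59865e-05.
So far: 0.000321473.
Correction k=1: B_{2}/2! · (f^{(1)}(17) − f^{(1)}(10)) = 1/12 · (-2.81719e-06 − (-4.00000e-05)) = 3.09857e-06.
After k=1: 0.000324571.
Correction k=2: B_{4}/4! · (f^{(3)}(17) − f^{(3)}(10)) = −1/720 · (-2.92441e-07 − (-1.20000e-05)) = -1.62605e-08.
After k=2: 0.000324555.
Correction k=3: B_{6}/6! · (f^{(5)}(17) − f^{(5)}(10)) = 1/30240 · (-5.66668e-08 − (-6.72000e-06)) = 2.20348e-10.

S_3 ≈ 0.000324555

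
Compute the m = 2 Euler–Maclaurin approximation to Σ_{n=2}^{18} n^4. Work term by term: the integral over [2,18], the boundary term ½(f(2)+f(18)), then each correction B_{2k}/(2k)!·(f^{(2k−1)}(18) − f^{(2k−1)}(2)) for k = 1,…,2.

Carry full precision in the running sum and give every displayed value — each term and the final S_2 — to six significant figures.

The integral term ∫_2^18 x^4 dx = 377907.
½[f(2) + f(18)] = ½[16.0000 + 104976] = 52496.0.
Integral + boundary = 430403.
k=1: B_{2}/(2)! × [f^{(1)}(18) − f^{(1)}(2)] = 1/12 × (23328.0 − 32.0000) = 1941.33.
Running total after k=1: 432345.
k=2: B_{4}/(4)! × [f^{(3)}(18) − f^{(3)}(2)] = −1/720 × (432.000 − 48.0000) = -0.533333.

S_2 ≈ 432344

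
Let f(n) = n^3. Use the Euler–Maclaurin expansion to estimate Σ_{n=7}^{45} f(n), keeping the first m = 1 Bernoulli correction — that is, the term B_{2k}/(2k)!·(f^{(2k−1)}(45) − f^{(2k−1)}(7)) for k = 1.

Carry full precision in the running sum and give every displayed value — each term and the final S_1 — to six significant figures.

S_1 ≈ 1.07078e+06

∫_7^45 x^3 dx evaluates to 1.02456e+06.
Endpoint term: (f(7) + f(45))/2 = (343.000 + 91125.0)/2 = 45734.0.
Integral + boundary = 1.07029e+06.
k=1: B_{2}/(2)! × [f^{(1)}(45) − f^{(1)}(7)] = 1/12 × (6075.00 − 147.000) = 494.000.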